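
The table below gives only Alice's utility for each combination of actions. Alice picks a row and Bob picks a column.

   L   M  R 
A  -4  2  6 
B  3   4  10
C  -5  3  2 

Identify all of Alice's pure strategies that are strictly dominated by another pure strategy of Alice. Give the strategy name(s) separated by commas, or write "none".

A, C

A: dominated, since B does at least as well everywhere (L: 3>-4, M: 4>2, R: 10>6).
B: no other strategy beats it everywhere (A at L (3>-4); C at L (3>-5)).
C is strictly dominated by B (L: 3>-5, M: 4>3, R: 10>2).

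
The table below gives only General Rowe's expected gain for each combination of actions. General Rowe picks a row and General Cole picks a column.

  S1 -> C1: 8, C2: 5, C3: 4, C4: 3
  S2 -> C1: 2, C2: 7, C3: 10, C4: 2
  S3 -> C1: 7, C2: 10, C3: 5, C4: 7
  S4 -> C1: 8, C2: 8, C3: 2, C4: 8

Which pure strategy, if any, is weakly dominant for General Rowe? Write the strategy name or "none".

none

S1 fails to dominate S2 at C2 (5<7).
S2 fails to dominate S1 at C1 (2<8).
S3 fails to dominate S1 at C1 (7<8).
S4 fails to dominate S1 at C3 (2<4).
No single strategy dominates all the others.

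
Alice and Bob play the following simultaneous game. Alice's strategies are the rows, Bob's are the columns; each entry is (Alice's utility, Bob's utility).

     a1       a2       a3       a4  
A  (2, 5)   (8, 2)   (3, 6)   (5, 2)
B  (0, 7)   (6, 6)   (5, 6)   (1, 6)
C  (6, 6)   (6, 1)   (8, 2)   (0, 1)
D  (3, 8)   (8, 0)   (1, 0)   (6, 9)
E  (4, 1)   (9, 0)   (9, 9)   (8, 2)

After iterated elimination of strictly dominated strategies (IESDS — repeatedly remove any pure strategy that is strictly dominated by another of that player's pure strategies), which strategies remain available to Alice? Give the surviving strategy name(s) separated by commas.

C, E

For Alice, E strictly dominates A on the remaining columns (a1: 4>2, a2: 9>8, a3: 9>3, a4: 8>5); eliminate A.
For Alice, E strictly dominates B on the remaining columns (a1: 4>0, a2: 9>6, a3: 9>5, a4: 8>1); eliminate B.
Alice's strategy D is strictly dominated by E (a1: 4>3, a2: 9>8, a3: 9>1, a4: 8>6) and is removed.
Column a2 is eliminated: a1 beats it against every remaining row (C: 6>1, E: 1>0).
For Bob, a3 strictly dominates a4 on the remaining rows (C: 2>1, E: 9>2); eliminate a4.
Among the remaining strategies, none is strictly dominated by another pure strategy of the same player, so the elimination stops.
Surviving strategies — Alice: {C, E}; Bob: {a1, a3}.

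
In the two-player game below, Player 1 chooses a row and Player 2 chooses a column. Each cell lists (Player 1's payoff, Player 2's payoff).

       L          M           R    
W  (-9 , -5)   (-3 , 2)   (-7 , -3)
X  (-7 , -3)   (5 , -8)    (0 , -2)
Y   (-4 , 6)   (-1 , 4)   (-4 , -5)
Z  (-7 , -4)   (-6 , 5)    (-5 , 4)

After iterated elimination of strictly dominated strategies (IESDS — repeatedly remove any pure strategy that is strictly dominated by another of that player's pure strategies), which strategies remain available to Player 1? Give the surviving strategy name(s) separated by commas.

Row W is eliminated: X beats it against every remaining column (L: -7>-9, M: 5>-3, R: 0>-7).
For Player 1, Y strictly dominates Z on the remaining columns (L: -4>-7, M: -1>-6, R: -4>-5); eliminate Z.
Player 2's strategy M is strictly dominated by L (X: -3>-8, Y: 6>4) and is removed.
Among the remaining strategies, none is strictly dominated by another pure strategy of the same player, so the elimination stops.
Surviving strategies — Player 1: {X, Y}; Player 2: {L, R}.

X, Y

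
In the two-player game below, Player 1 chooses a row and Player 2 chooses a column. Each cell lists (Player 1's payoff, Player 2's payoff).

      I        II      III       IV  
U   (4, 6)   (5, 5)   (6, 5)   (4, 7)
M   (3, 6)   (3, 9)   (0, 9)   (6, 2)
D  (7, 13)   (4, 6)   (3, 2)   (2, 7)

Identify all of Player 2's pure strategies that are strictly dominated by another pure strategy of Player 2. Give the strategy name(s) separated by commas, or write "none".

I is not dominated — it holds its own against II at U (6>5); III at U (6>5); IV at M (6>2).
II: no other strategy beats it everywhere (I at M (9>6); III at U (5=5); IV at M (9>2)).
Nothing dominates III: I at M (9>6); II at U (5=5); IV at M (9>2).
IV is not dominated — it holds its own against I at U (7>6); II at U (7>5); III at U (7>5).

none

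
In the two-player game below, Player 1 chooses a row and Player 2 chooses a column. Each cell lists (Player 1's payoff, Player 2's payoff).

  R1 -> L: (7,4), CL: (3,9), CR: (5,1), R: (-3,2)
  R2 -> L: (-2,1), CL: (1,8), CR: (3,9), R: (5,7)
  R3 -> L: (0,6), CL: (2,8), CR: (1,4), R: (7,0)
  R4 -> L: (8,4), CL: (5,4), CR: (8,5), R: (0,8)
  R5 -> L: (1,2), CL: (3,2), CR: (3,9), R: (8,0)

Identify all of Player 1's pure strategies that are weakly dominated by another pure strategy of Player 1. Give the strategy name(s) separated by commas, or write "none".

R1: dominated, since R4 does at least as well everywhere (L: 8>7, CL: 5>3, CR: 8>5, R: 0>-3).
R2 is weakly dominated by R5 (L: 1>-2, CL: 3>1, CR: 3=3, R: 8>5).
R3 is weakly dominated by R5 (L: 1>0, CL: 3>2, CR: 3>1, R: 8>7).
R4 is not dominated — it holds its own against R1 at L (8>7); R2 at L (8>-2); R3 at L (8>0); R5 at L (8>1).
R5: no other strategy beats it everywhere (R1 at R (8>-3); R2 at L (1>-2); R3 at L (1>0); R4 at R (8>0)).

R1, R2, R3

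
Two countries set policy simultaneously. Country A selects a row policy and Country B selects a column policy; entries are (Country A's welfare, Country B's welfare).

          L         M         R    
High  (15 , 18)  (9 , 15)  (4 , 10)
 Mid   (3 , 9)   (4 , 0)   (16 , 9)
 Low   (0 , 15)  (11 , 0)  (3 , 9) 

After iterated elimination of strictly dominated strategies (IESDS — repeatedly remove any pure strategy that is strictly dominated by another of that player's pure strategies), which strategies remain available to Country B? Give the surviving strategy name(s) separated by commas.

Column M is eliminated: L beats it against every remaining row (High: 18>15, Mid: 9>0, Low: 15>0).
Row Low is eliminated: High beats it against every remaining column (L: 15>0, R: 4>3).
Among the remaining strategies, none is strictly dominated by another pure strategy of the same player, so the elimination stops.
Surviving strategies — Country A: {High, Mid}; Country B: {L, R}.

L, R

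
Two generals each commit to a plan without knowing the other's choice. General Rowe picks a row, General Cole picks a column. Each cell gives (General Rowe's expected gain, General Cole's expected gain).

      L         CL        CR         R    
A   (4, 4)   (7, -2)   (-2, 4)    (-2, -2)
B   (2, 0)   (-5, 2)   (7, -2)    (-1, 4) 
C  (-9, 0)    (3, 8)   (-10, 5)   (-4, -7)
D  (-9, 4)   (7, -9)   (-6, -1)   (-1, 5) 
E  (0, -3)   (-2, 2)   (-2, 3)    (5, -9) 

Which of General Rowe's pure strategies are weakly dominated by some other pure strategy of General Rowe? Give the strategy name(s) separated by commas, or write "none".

A: no other strategy beats it everywhere (B at L (4>2); C at L (4>-9); D at L (4>-9); E at L (4>0)).
B is not dominated — it holds its own against A at CR (7>-2); C at L (2>-9); D at L (2>-9); E at L (2>0).
A weakly dominates C — L: 4>-9, CL: 7>3, CR: -2>-10, R: -2>-4.
D: no other strategy beats it everywhere (A at R (-1>-2); B at CL (7>-5); C at CL (7>3); E at CL (7>-2)).
E is not dominated — it holds its own against A at R (5>-2); B at CL (-2>-5); C at L (0>-9); D at L (0>-9).

C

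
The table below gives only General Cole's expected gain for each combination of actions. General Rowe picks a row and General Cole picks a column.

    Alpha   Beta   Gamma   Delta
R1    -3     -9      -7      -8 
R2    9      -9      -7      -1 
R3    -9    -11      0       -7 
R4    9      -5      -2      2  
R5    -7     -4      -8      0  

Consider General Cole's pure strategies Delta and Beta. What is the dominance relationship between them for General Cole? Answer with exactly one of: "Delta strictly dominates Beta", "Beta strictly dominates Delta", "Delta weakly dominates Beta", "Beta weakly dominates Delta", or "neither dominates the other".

Compare Delta to Beta across every action of General Rowe: R1: -8>-9, R2: -1>-9, R3: -7>-11, R4: 2>-5, R5: 0>-4.
Every comparison favours Delta, so Delta strictly dominates Beta.

Delta strictly dominates Beta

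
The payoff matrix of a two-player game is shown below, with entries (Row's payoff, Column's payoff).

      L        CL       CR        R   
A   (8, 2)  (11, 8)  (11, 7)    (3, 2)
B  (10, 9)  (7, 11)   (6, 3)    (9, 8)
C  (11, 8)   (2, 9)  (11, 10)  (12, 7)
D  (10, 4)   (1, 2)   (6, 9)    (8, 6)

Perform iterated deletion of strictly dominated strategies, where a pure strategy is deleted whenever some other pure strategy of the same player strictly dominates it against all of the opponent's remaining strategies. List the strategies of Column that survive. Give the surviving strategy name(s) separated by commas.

Row's strategy D is strictly dominated by C (L: 11>10, CL: 2>1, CR: 11>6, R: 12>8) and is removed.
Column L is eliminated: CL beats it against every remaining row (A: 8>2, B: 11>9, C: 9>8).
Column R is eliminated: CL beats it against every remaining row (A: 8>2, B: 11>8, C: 9>7).
For Row, A strictly dominates B on the remaining columns (CL: 11>7, CR: 11>6); eliminate B.
Among the remaining strategies, none is strictly dominated by another pure strategy of the same player, so the elimination stops.
Surviving strategies — Row: {A, C}; Column: {CL, CR}.

CL, CR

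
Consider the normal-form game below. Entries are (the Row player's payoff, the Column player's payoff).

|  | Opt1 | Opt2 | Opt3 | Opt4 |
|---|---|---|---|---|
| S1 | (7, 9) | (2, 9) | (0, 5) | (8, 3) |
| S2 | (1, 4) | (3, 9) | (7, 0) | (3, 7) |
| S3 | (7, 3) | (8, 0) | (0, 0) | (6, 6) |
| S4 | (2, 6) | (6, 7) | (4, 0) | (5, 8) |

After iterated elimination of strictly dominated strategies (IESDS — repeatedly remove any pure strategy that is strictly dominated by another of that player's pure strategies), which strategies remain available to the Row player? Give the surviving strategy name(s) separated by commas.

Column Opt3 is eliminated: Opt1 beats it against every remaining row (S1: 9>5, S2: 4>0, S3: 3>0, S4: 6>0).
For the Row player, S3 strictly dominates S2 on the remaining columns (Opt1: 7>1, Opt2: 8>3, Opt4: 6>3); eliminate S2.
For the Row player, S3 strictly dominates S4 on the remaining columns (Opt1: 7>2, Opt2: 8>6, Opt4: 6>5); eliminate S4.
Among the remaining strategies, none is strictly dominated by another pure strategy of the same player, so the elimination stops.
Surviving strategies — the Row player: {S1, S3}; the Column player: {Opt1, Opt2, Opt4}.

S1, S3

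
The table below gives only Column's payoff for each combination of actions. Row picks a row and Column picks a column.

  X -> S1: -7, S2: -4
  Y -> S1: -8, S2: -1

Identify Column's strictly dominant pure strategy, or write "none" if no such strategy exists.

S2

S2 vs S1: X: -4>-7, Y: -1>-8.
S2 strictly beats every other strategy against every opponent action, so it is strictly dominant.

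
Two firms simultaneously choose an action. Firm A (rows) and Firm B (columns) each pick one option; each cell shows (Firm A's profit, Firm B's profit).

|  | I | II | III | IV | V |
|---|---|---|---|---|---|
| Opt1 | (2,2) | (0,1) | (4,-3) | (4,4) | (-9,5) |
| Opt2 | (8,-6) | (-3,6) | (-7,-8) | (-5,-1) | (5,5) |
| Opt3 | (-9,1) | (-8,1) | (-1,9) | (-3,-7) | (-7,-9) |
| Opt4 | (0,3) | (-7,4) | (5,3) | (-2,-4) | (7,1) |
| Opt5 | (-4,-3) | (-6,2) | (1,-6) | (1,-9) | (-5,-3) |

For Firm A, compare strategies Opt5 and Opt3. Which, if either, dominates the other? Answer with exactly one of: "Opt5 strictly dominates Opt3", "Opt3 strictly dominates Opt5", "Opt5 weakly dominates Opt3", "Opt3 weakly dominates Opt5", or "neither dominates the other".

Opt5 strictly dominates Opt3

Opt5's payoffs vs Opt3's, by Firm B's action — I: -4>-9, II: -6>-8, III: 1>-1, IV: 1>-3, V: -5>-7.
Every comparison favours Opt5, so Opt5 strictly dominates Opt3.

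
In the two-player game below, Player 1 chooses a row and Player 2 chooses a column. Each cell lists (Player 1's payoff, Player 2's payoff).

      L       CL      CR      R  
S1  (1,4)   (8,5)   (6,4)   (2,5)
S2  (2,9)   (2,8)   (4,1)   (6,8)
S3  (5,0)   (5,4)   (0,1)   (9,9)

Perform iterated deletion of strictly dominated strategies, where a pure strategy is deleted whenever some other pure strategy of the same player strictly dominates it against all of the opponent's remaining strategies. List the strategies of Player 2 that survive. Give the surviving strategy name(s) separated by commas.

Player 2's strategy CR is strictly dominated by CL (S1: 5>4, S2: 8>1, S3: 4>1) and is removed.
For Player 1, S3 strictly dominates S2 on the remaining columns (L: 5>2, CL: 5>2, R: 9>6); eliminate S2.
Column L is eliminated: CL beats it against every remaining row (S1: 5>4, S3: 4>0).
Among the remaining strategies, none is strictly dominated by another pure strategy of the same player, so the elimination stops.
Surviving strategies — Player 1: {S1, S3}; Player 2: {CL, R}.

CL, R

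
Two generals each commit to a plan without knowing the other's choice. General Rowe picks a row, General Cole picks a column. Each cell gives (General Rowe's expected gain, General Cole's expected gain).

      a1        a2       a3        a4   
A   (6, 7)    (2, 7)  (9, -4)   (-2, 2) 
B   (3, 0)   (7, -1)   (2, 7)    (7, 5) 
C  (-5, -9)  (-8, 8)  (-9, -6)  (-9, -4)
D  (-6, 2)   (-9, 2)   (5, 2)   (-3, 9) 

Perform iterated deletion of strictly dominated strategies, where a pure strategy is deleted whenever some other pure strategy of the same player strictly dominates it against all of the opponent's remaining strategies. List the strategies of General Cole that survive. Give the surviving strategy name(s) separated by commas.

For General Rowe, A strictly dominates C on the remaining columns (a1: 6>-5, a2: 2>-8, a3: 9>-9, a4: -2>-9); eliminate C.
General Rowe's strategy D is strictly dominated by A (a1: 6>-6, a2: 2>-9, a3: 9>5, a4: -2>-3) and is removed.
Among the remaining strategies, none is strictly dominated by another pure strategy of the same player, so the elimination stops.
Surviving strategies — General Rowe: {A, B}; General Cole: {a1, a2, a3, a4}.

a1, a2, a3, a4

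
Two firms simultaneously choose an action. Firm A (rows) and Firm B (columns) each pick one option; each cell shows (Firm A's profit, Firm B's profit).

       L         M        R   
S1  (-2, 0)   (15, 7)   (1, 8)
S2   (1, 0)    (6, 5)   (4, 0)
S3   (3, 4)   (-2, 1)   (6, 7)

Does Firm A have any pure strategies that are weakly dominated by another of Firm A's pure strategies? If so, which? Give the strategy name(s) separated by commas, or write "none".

none

S1: no other strategy beats it everywhere (S2 at M (15>6); S3 at M (15>-2)).
Nothing dominates S2: S1 at L (1>-2); S3 at M (6>-2).
S3 is not dominated — it holds its own against S1 at L (3>-2); S2 at L (3>1).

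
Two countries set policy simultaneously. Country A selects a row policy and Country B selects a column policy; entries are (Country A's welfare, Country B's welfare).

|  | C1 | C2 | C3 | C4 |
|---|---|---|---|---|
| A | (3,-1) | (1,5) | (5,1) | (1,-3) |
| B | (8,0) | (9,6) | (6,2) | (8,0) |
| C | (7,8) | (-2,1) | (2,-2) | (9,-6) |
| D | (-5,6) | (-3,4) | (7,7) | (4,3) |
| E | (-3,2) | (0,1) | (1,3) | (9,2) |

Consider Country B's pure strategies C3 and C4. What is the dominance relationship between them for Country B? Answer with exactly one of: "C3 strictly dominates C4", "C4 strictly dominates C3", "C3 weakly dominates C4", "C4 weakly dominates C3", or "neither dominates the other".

Compare C3 to C4 across each choice by Country A: A: 1>-3, B: 2>0, C: -2>-6, D: 7>3, E: 3>2.
C3 gives a strictly higher payoff against each choice by Country A, so C3 strictly dominates C4.

C3 strictly dominates C4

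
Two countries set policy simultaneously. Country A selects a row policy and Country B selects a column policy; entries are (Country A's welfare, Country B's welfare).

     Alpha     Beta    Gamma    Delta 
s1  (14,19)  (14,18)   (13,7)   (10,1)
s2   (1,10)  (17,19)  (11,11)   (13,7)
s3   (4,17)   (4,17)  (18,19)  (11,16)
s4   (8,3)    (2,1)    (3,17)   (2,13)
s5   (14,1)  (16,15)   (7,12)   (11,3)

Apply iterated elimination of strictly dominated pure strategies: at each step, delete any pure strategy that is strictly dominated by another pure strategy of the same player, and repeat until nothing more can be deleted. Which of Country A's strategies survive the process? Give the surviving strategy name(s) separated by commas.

Row s4 is eliminated: s1 beats it against every remaining column (Alpha: 14>8, Beta: 14>2, Gamma: 13>3, Delta: 10>2).
Country B's strategy Delta is strictly dominated by Beta (s1: 18>1, s2: 19>7, s3: 17>16, s5: 15>3) and is removed.
Among the remaining strategies, none is strictly dominated by another pure strategy of the same player, so the elimination stops.
Surviving strategies — Country A: {s1, s2, s3, s5}; Country B: {Alpha, Beta, Gamma}.

s1, s2, s3, s5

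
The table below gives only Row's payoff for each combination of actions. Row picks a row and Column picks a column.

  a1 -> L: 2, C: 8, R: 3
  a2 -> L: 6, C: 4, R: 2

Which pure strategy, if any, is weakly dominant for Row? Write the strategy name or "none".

none

a1 fails to dominate a2 at L (2<6).
a2 fails to dominate a1 at C (4<8).
No single strategy dominates all the others.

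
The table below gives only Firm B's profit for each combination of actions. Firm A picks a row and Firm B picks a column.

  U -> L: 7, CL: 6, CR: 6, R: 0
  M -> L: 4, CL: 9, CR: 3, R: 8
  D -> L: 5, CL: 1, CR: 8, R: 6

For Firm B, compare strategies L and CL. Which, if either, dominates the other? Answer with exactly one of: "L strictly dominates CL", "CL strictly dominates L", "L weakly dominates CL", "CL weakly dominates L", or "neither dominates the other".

Compare L to CL across each choice by Firm A: U: 7>6, M: 4<9, D: 5>1.
L does better at U, D but worse at M; neither strategy dominates the other.

neither dominates the other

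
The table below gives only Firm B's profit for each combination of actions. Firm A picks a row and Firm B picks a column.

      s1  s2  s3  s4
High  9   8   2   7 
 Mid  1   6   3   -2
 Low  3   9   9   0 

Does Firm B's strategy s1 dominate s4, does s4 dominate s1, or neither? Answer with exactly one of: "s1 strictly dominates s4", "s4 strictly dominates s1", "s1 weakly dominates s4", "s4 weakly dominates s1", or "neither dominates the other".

s1 strictly dominates s4

s1's payoffs vs s4's, by Firm A's action — High: 9>7, Mid: 1>-2, Low: 3>0.
s1 gives a strictly higher payoff against each opponent action, so s1 strictly dominates s4.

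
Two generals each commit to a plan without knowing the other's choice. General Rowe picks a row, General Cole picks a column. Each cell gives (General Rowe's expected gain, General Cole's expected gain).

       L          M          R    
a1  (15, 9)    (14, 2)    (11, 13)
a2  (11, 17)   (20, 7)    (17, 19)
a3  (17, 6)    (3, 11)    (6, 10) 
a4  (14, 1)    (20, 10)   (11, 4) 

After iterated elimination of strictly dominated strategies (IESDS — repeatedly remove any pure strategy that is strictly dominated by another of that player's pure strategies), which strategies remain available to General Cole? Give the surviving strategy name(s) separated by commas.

Column L is eliminated: R beats it against every remaining row (a1: 13>9, a2: 19>17, a3: 10>6, a4: 4>1).
General Rowe's strategy a1 is strictly dominated by a2 (M: 20>14, R: 17>11) and is removed.
General Rowe's strategy a3 is strictly dominated by a2 (M: 20>3, R: 17>6) and is removed.
Among the remaining strategies, none is strictly dominated by another pure strategy of the same player, so the elimination stops.
Surviving strategies — General Rowe: {a2, a4}; General Cole: {M, R}.

M, R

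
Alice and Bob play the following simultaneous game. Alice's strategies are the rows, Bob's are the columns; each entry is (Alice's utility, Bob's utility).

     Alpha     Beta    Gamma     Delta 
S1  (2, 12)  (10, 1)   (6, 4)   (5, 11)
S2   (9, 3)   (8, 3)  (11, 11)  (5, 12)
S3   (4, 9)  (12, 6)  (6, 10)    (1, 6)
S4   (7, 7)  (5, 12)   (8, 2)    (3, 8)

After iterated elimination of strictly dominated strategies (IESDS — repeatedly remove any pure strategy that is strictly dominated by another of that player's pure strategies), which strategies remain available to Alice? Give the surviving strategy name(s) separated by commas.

Row S4 is eliminated: S2 beats it against every remaining column (Alpha: 9>7, Beta: 8>5, Gamma: 11>8, Delta: 5>3).
Bob's strategy Beta is strictly dominated by Gamma (S1: 4>1, S2: 11>3, S3: 10>6) and is removed.
Row S3 is eliminated: S2 beats it against every remaining column (Alpha: 9>4, Gamma: 11>6, Delta: 5>1).
For Bob, Delta strictly dominates Gamma on the remaining rows (S1: 11>4, S2: 12>11); eliminate Gamma.
Among the remaining strategies, none is strictly dominated by another pure strategy of the same player, so the elimination stops.
Surviving strategies — Alice: {S1, S2}; Bob: {Alpha, Delta}.

S1, S2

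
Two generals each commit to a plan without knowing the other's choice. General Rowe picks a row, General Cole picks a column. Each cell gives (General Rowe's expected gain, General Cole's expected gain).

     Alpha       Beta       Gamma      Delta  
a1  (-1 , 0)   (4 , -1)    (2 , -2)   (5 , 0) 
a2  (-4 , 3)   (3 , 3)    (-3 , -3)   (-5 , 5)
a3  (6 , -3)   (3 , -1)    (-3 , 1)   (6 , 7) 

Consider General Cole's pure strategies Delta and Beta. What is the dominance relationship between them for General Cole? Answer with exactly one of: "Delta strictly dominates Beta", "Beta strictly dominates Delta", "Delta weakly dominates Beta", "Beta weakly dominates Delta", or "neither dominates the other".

Delta strictly dominates Beta

Delta's payoffs vs Beta's, by General Rowe's action — a1: 0>-1, a2: 5>3, a3: 7>-1.
Every comparison favours Delta, so Delta strictly dominates Beta.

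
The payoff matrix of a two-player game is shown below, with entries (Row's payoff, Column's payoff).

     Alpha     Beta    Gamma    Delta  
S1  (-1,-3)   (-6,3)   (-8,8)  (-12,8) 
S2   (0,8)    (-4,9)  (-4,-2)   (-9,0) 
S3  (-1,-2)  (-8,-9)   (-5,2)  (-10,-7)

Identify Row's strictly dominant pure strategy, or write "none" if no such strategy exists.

S2 vs S1: Alpha: 0>-1, Beta: -4>-6, Gamma: -4>-8, Delta: -9>-12.
S2 vs S3: Alpha: 0>-1, Beta: -4>-8, Gamma: -4>-5, Delta: -9>-10.
S2 strictly beats every other strategy against every opponent action, so it is strictly dominant.

S2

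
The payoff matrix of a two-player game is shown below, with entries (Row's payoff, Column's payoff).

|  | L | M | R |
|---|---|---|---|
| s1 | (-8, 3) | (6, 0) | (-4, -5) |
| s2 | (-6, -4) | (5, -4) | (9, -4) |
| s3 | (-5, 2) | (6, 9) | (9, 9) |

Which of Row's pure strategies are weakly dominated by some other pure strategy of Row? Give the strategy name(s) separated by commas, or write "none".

s1 is weakly dominated by s3 (L: -5>-8, M: 6=6, R: 9>-4).
s2: dominated, since s3 does at least as well everywhere (L: -5>-6, M: 6>5, R: 9=9).
s3: no other strategy beats it everywhere (s1 at L (-5>-8); s2 at L (-5>-6)).

s1, s2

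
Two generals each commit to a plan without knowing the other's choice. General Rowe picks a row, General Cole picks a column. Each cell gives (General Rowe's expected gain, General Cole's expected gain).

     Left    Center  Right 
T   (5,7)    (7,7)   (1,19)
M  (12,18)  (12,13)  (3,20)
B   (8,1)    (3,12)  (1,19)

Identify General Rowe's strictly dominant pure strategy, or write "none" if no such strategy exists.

M vs T: Left: 12>5, Center: 12>7, Right: 3>1.
M vs B: Left: 12>8, Center: 12>3, Right: 3>1.
M strictly beats every other strategy against every opponent action, so it is strictly dominant.

M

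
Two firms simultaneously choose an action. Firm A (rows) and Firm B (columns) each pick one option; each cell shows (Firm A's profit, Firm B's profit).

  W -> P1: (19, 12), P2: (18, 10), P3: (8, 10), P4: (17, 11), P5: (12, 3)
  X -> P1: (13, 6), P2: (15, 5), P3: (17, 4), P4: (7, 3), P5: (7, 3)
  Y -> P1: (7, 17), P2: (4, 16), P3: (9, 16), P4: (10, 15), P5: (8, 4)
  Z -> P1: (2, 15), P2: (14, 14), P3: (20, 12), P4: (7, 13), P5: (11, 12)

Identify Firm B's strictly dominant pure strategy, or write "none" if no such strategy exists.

P1 vs P2: W: 12>10, X: 6>5, Y: 17>16, Z: 15>14.
P1 vs P3: W: 12>10, X: 6>4, Y: 17>16, Z: 15>12.
P1 vs P4: W: 12>11, X: 6>3, Y: 17>15, Z: 15>13.
P1 vs P5: W: 12>3, X: 6>3, Y: 17>4, Z: 15>12.
P1 strictly beats every other strategy against every opponent action, so it is strictly dominant.

P1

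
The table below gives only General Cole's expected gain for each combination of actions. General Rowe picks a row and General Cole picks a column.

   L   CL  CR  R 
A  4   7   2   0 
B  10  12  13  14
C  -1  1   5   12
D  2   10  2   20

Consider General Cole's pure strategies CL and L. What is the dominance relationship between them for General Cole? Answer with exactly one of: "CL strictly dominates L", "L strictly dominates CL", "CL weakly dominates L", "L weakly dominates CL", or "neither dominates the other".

CL's payoffs vs L's, by General Rowe's action — A: 7>4, B: 12>10, C: 1>-1, D: 10>2.
CL gives a strictly higher payoff against every action of General Rowe, so CL strictly dominates L.

CL strictly dominates L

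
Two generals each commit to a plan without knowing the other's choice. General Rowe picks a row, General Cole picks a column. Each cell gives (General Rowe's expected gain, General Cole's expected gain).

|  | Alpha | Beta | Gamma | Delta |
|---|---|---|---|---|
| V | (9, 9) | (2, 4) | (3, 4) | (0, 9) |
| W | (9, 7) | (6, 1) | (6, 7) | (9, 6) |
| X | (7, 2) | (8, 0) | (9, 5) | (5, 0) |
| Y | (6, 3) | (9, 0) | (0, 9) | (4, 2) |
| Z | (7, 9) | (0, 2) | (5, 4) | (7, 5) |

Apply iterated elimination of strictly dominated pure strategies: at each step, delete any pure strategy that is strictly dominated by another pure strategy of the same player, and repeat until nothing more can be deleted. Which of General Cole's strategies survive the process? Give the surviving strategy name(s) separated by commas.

Row Z is eliminated: W beats it against every remaining column (Alpha: 9>7, Beta: 6>0, Gamma: 6>5, Delta: 9>7).
Column Beta is eliminated: Alpha beats it against every remaining row (V: 9>4, W: 7>1, X: 2>0, Y: 3>0).
For General Rowe, W strictly dominates Y on the remaining columns (Alpha: 9>6, Gamma: 6>0, Delta: 9>4); eliminate Y.
Among the remaining strategies, none is strictly dominated by another pure strategy of the same player, so the elimination stops.
Surviving strategies — General Rowe: {V, W, X}; General Cole: {Alpha, Gamma, Delta}.

Alpha, Gamma, Delta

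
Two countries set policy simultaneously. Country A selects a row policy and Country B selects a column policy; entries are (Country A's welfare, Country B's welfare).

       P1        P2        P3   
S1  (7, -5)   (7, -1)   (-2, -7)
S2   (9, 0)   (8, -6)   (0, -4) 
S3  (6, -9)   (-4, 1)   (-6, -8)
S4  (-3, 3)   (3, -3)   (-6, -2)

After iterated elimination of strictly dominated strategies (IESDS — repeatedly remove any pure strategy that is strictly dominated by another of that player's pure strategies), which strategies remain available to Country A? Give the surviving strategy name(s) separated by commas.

S2

Country A's strategy S1 is strictly dominated by S2 (P1: 9>7, P2: 8>7, P3: 0>-2) and is removed.
For Country A, S2 strictly dominates S3 on the remaining columns (P1: 9>6, P2: 8>-4, P3: 0>-6); eliminate S3.
For Country A, S2 strictly dominates S4 on the remaining columns (P1: 9>-3, P2: 8>3, P3: 0>-6); eliminate S4.
For Country B, P1 strictly dominates P2 on the remaining rows (S2: 0>-6); eliminate P2.
For Country B, P1 strictly dominates P3 on the remaining rows (S2: 0>-4); eliminate P3.
Among the remaining strategies, none is strictly dominated by another pure strategy of the same player, so the elimination stops.
Surviving strategies — Country A: {S2}; Country B: {P1}.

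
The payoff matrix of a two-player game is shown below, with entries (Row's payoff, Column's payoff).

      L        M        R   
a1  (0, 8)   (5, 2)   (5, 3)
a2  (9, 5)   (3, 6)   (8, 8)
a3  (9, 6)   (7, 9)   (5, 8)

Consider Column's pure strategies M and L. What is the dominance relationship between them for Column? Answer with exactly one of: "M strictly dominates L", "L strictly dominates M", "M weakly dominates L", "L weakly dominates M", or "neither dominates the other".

Compare M to L across every action of Row: a1: 2<8, a2: 6>5, a3: 9>6.
M does better at a2, a3 but worse at a1; neither strategy dominates the other.

neither dominates the other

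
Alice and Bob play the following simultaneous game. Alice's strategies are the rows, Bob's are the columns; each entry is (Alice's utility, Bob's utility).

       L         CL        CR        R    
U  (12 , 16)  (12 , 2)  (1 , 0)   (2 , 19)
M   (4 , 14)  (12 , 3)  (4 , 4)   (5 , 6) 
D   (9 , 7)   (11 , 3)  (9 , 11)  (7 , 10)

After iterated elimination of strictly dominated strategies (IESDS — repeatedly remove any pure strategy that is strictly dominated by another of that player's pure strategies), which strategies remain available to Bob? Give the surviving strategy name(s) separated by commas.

Column CL is eliminated: L beats it against every remaining row (U: 16>2, M: 14>3, D: 7>3).
For Alice, D strictly dominates M on the remaining columns (L: 9>4, CR: 9>4, R: 7>5); eliminate M.
Column L is eliminated: R beats it against every remaining row (U: 19>16, D: 10>7).
For Alice, D strictly dominates U on the remaining columns (CR: 9>1, R: 7>2); eliminate U.
For Bob, CR strictly dominates R on the remaining rows (D: 11>10); eliminate R.
Among the remaining strategies, none is strictly dominated by another pure strategy of the same player, so the elimination stops.
Surviving strategies — Alice: {D}; Bob: {CR}.

CR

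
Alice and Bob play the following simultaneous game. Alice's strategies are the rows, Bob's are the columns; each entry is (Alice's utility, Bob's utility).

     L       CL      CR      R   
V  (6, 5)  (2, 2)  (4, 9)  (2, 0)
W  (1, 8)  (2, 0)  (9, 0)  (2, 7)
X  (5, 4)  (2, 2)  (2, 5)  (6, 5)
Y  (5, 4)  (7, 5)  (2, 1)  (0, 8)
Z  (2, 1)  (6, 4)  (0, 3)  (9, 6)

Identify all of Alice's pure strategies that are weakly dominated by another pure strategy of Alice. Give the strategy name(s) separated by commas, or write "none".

V: no other strategy beats it everywhere (W at L (6>1); X at L (6>5); Y at L (6>5); Z at L (6>2)).
W is not dominated — it holds its own against V at CR (9>4); X at CR (9>2); Y at CR (9>2); Z at CR (9>0).
X is not dominated — it holds its own against V at R (6>2); W at L (5>1); Y at R (6>0); Z at L (5>2).
Y: no other strategy beats it everywhere (V at CL (7>2); W at L (5>1); X at CL (7>2); Z at L (5>2)).
Z is not dominated — it holds its own against V at CL (6>2); W at L (2>1); X at CL (6>2); Y at R (9>0).

none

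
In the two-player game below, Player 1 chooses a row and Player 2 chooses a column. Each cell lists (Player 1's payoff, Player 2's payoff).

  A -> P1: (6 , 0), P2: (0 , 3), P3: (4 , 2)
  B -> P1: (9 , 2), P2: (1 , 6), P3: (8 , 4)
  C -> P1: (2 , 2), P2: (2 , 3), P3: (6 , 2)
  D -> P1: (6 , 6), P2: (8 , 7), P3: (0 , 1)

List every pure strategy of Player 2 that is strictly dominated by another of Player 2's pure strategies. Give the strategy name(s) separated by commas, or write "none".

P1: dominated, since P2 does at least as well everywhere (A: 3>0, B: 6>2, C: 3>2, D: 7>6).
Nothing dominates P2: P1 at A (3>0); P3 at A (3>2).
P3 is strictly dominated by P2 (A: 3>2, B: 6>4, C: 3>2, D: 7>1).

P1, P3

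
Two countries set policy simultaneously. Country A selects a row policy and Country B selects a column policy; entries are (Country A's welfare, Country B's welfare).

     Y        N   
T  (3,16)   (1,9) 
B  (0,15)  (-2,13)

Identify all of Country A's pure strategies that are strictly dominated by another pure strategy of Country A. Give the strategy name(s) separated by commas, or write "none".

Nothing dominates T: B at Y (3>0).
B is strictly dominated by T (Y: 3>0, N: 1>-2).

B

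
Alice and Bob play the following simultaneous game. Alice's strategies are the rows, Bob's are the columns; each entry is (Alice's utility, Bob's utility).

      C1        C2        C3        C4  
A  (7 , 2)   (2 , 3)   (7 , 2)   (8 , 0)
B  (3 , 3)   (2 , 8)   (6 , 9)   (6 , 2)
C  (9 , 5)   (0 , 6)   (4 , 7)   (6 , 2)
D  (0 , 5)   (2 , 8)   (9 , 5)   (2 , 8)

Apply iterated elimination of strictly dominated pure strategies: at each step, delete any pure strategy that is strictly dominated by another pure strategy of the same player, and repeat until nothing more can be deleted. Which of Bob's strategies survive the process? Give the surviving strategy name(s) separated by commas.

C2, C3, C4

For Bob, C2 strictly dominates C1 on the remaining rows (A: 3>2, B: 8>3, C: 6>5, D: 8>5); eliminate C1.
Alice's strategy C is strictly dominated by A (C2: 2>0, C3: 7>4, C4: 8>6) and is removed.
Among the remaining strategies, none is strictly dominated by another pure strategy of the same player, so the elimination stops.
Surviving strategies — Alice: {A, B, D}; Bob: {C2, C3, C4}.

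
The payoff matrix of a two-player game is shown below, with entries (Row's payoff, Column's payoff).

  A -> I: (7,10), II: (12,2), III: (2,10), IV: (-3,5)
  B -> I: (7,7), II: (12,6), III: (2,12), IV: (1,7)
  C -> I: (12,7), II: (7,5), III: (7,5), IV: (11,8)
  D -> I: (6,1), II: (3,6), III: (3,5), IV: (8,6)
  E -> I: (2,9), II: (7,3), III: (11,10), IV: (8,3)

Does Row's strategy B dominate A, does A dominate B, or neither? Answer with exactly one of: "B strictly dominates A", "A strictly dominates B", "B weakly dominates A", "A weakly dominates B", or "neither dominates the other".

B weakly dominates A

B's payoffs vs A's, by Column's action — I: 7=7, II: 12=12, III: 2=2, IV: 1>-3.
B is at least as good everywhere and strictly better somewhere (tied only at I, II, III), so B weakly but not strictly dominates A.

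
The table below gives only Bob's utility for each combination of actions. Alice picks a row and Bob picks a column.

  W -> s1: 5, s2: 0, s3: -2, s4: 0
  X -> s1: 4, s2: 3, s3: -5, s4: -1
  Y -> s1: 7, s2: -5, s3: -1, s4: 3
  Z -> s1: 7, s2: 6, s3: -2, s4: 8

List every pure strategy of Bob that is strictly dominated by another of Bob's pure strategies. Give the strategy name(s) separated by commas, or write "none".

s1 is not dominated — it holds its own against s2 at W (5>0); s3 at W (5>-2); s4 at W (5>0).
s1 strictly dominates s2 — W: 5>0, X: 4>3, Y: 7>-5, Z: 7>6.
s1 strictly dominates s3 — W: 5>-2, X: 4>-5, Y: 7>-1, Z: 7>-2.
s4: no other strategy beats it everywhere (s1 at Z (8>7); s2 at W (0=0); s3 at W (0>-2)).

s2, s3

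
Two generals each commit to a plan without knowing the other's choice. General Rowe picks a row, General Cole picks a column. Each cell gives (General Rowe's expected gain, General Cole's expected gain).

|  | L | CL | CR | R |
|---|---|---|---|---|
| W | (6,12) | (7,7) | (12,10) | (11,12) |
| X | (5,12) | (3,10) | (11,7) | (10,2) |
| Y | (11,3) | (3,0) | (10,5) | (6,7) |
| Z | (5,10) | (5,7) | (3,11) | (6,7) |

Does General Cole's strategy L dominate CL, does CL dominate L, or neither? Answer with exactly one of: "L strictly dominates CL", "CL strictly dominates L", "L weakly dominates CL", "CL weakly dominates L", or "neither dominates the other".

L's payoffs vs CL's, by General Rowe's action — W: 12>7, X: 12>10, Y: 3>0, Z: 10>7.
L gives a strictly higher payoff against each choice by General Rowe, so L strictly dominates CL.

L strictly dominates CL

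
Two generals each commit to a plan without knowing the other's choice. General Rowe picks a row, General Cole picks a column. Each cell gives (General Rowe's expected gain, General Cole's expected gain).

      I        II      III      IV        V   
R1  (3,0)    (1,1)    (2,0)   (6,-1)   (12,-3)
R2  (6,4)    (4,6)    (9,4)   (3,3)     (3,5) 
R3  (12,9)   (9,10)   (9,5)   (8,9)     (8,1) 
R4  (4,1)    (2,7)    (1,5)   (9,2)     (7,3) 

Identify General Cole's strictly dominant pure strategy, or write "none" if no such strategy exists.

II vs I: R1: 1>0, R2: 6>4, R3: 10>9, R4: 7>1.
II vs III: R1: 1>0, R2: 6>4, R3: 10>5, R4: 7>5.
II vs IV: R1: 1>-1, R2: 6>3, R3: 10>9, R4: 7>2.
II vs V: R1: 1>-3, R2: 6>5, R3: 10>1, R4: 7>3.
II strictly beats every other strategy against every opponent action, so it is strictly dominant.

II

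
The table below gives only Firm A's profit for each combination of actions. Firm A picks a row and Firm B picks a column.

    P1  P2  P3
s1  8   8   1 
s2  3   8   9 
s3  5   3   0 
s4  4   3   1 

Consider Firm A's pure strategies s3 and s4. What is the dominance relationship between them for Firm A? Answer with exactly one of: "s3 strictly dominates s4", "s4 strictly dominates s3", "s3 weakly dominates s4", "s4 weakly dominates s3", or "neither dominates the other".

Compare s3 to s4 across every action of Firm B: P1: 5>4, P2: 3=3, P3: 0<1.
s3 does better at P1 but worse at P3; neither strategy dominates the other.

neither dominates the other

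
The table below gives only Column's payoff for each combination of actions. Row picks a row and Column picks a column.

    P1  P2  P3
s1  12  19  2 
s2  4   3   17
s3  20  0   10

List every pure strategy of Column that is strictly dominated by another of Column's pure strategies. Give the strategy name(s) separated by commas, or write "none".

P1: no other strategy beats it everywhere (P2 at s2 (4>3); P3 at s1 (12>2)).
P2: no other strategy beats it everywhere (P1 at s1 (19>12); P3 at s1 (19>2)).
P3: no other strategy beats it everywhere (P1 at s2 (17>4); P2 at s2 (17>3)).

none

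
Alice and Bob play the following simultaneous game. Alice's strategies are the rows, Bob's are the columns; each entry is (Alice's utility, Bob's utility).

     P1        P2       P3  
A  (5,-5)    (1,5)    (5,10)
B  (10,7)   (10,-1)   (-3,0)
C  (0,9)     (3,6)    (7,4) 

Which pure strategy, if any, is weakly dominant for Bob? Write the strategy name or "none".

P1 fails to dominate P2 at A (-5<5).
P2 fails to dominate P1 at B (-1<7).
P3 fails to dominate P1 at B (0<7).
No single strategy dominates all the others.

none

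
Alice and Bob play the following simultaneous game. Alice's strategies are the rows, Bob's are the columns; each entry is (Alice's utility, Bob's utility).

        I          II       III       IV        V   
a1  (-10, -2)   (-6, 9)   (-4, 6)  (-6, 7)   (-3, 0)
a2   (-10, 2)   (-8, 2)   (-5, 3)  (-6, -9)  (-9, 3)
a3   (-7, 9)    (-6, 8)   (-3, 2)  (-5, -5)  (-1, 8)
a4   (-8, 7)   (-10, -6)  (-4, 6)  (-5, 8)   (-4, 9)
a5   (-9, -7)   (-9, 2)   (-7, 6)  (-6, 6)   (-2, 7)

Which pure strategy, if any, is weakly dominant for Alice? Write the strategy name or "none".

a3

a3 vs a1: I: -7>-10, II: -6=-6, III: -3>-4, IV: -5>-6, V: -1>-3.
a3 vs a2: I: -7>-10, II: -6>-8, III: -3>-5, IV: -5>-6, V: -1>-9.
a3 vs a4: I: -7>-8, II: -6>-10, III: -3>-4, IV: -5=-5, V: -1>-4.
a3 vs a5: I: -7>-9, II: -6>-9, III: -3>-7, IV: -5>-6, V: -1>-2.
a3 is at least as good as every other strategy against every opponent action, so it is weakly dominant.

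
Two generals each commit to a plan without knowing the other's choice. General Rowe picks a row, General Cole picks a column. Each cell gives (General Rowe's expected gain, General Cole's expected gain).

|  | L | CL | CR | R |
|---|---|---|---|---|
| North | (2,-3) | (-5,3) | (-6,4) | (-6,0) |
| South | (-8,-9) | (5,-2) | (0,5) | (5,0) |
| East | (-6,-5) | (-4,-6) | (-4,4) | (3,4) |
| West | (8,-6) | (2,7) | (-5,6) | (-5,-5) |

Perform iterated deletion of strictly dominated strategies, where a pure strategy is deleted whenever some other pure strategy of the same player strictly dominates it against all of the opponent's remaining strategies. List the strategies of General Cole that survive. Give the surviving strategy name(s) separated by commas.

CR

General Rowe's strategy North is strictly dominated by West (L: 8>2, CL: 2>-5, CR: -5>-6, R: -5>-6) and is removed.
Column L is eliminated: CR beats it against every remaining row (South: 5>-9, East: 4>-5, West: 6>-6).
General Rowe's strategy East is strictly dominated by South (CL: 5>-4, CR: 0>-4, R: 5>3) and is removed.
For General Rowe, South strictly dominates West on the remaining columns (CL: 5>2, CR: 0>-5, R: 5>-5); eliminate West.
General Cole's strategy CL is strictly dominated by CR (South: 5>-2) and is removed.
General Cole's strategy R is strictly dominated by CR (South: 5>0) and is removed.
Among the remaining strategies, none is strictly dominated by another pure strategy of the same player, so the elimination stops.
Surviving strategies — General Rowe: {South}; General Cole: {CR}.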